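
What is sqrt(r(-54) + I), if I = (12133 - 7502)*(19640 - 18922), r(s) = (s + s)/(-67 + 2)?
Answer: sqrt(14048377070)/65 ≈ 1823.5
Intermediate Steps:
r(s) = -2*s/65 (r(s) = (2*s)/(-65) = (2*s)*(-1/65) = -2*s/65)
I = 3325058 (I = 4631*718 = 3325058)
sqrt(r(-54) + I) = sqrt(-2/65*(-54) + 3325058) = sqrt(108/65 + 3325058) = sqrt(216128878/65) = sqrt(14048377070)/65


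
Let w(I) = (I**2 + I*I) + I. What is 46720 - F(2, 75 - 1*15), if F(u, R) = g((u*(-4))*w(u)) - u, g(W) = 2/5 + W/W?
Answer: 233603/5 ≈ 46721.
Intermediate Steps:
w(I) = I + 2*I**2 (w(I) = (I**2 + I**2) + I = 2*I**2 + I = I + 2*I**2)
g(W) = 7/5 (g(W) = 2*(1/5) + 1 = 2/5 + 1 = 7/5)
F(u, R) = 7/5 - u
46720 - F(2, 75 - 1*15) = 46720 - (7/5 - 1*2) = 46720 - (7/5 - 2) = 46720 - 1*(-3/5) = 46720 + 3/5 = 233603/5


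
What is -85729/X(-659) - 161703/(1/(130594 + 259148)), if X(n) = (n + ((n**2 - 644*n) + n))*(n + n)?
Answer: -71215316394566289683/1129999162 ≈ -6.3022e+10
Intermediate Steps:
X(n) = 2*n*(n**2 - 642*n) (X(n) = (n + (n**2 - 643*n))*(2*n) = (n**2 - 642*n)*(2*n) = 2*n*(n**2 - 642*n))
-85729/X(-659) - 161703/(1/(130594 + 259148)) = -85729*1/(868562*(-642 - 659)) - 161703/(1/(130594 + 259148)) = -85729/(2*434281*(-1301)) - 161703/(1/389742) = -85729/(-1129999162) - 161703/1/389742 = -85729*(-1/1129999162) - 161703*389742 = 85729/1129999162 - 63022450626 = -71215316394566289683/1129999162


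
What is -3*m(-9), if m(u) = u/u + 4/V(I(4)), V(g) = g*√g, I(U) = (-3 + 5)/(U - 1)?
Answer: -3 - 9*√6 ≈ -25.045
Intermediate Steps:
I(U) = 2/(-1 + U)
V(g) = g^(3/2)
m(u) = 1 + 3*√6 (m(u) = u/u + 4/((2/(-1 + 4))^(3/2)) = 1 + 4/((2/3)^(3/2)) = 1 + 4/((2*(⅓))^(3/2)) = 1 + 4/((⅔)^(3/2)) = 1 + 4/((2*√6/9)) = 1 + 4*(3*√6/4) = 1 + 3*√6)
-3*m(-9) = -3*(1 + 3*√6) = -3 - 9*√6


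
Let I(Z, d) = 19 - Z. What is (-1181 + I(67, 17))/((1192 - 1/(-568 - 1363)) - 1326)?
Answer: 2373199/258753 ≈ 9.1717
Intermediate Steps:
(-1181 + I(67, 17))/((1192 - 1/(-568 - 1363)) - 1326) = (-1181 + (19 - 1*67))/((1192 - 1/(-568 - 1363)) - 1326) = (-1181 + (19 - 67))/((1192 - 1/(-1931)) - 1326) = (-1181 - 48)/((1192 - 1*(-1/1931)) - 1326) = -1229/((1192 + 1/1931) - 1326) = -1229/(2301753/1931 - 1326) = -1229/(-258753/1931) = -1229*(-1931/258753) = 2373199/258753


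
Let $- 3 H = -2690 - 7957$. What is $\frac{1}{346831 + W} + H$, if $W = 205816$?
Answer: $\frac{1961344204}{552647} \approx 3549.0$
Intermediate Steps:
$H = 3549$ ($H = - \frac{-2690 - 7957}{3} = \left(- \frac{1}{3}\right) \left(-10647\right) = 3549$)
$\frac{1}{346831 + W} + H = \frac{1}{346831 + 205816} + 3549 = \frac{1}{552647} + 3549 = \frac{1961344204}{552647}$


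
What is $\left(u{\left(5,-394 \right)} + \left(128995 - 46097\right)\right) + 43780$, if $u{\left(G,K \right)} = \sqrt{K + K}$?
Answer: $126678 + 2 i \sqrt{197} \approx 1.2668 \cdot 10^{5} + 28.071 i$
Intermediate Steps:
$u{\left(G,K \right)} = \sqrt{2} \sqrt{K}$ ($u{\left(G,K \right)} = \sqrt{2 K} = \sqrt{2} \sqrt{K}$)
$\left(u{\left(5,-394 \right)} + \left(128995 - 46097\right)\right) + 43780 = \left(\sqrt{2} \sqrt{-394} + \left(128995 - 46097\right)\right) + 43780 = \left(\sqrt{2} i \sqrt{394} + \left(128995 - 46097\right)\right) + 43780 = \left(2 i \sqrt{197} + 82898\right) + 43780 = \left(82898 + 2 i \sqrt{197}\right) + 43780 = 126678 + 2 i \sqrt{197}$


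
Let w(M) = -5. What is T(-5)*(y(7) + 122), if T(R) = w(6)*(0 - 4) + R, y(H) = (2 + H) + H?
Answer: 2070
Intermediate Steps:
y(H) = 2 + 2*H
T(R) = 20 + R (T(R) = -5*(0 - 4) + R = -5*(-4) + R = 20 + R)
T(-5)*(y(7) + 122) = (20 - 5)*((2 + 2*7) + 122) = 15*((2 + 14) + 122) = 15*(16 + 122) = 15*138 = 2070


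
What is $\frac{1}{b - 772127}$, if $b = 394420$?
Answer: $- \frac{1}{377707} \approx -2.6476 \cdot 10^{-6}$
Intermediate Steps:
$\frac{1}{b - 772127} = \frac{1}{394420 - 772127} = \frac{1}{-377707} = - \frac{1}{377707}$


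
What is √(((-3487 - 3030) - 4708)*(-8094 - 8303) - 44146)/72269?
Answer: √184012179/72269 ≈ 0.18770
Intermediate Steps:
√(((-3487 - 3030) - 4708)*(-8094 - 8303) - 44146)/72269 = √((-6517 - 4708)*(-16397) - 44146)*(1/72269) = √(-11225*(-16397) - 44146)*(1/72269) = √(184056325 - 44146)*(1/72269) = √184012179*(1/72269) = √184012179/72269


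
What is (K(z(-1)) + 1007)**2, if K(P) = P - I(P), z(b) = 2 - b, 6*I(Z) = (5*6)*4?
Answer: 980100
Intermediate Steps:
I(Z) = 20 (I(Z) = ((5*6)*4)/6 = (30*4)/6 = (1/6)*120 = 20)
K(P) = -20 + P (K(P) = P - 1*20 = P - 20 = -20 + P)
(K(z(-1)) + 1007)**2 = ((-20 + (2 - 1*(-1))) + 1007)**2 = ((-20 + (2 + 1)) + 1007)**2 = ((-20 + 3) + 1007)**2 = (-17 + 1007)**2 = 990**2 = 980100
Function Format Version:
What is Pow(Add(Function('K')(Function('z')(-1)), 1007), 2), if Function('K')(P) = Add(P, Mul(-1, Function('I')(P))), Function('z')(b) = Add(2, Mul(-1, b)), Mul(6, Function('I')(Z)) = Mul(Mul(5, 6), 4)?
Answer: 980100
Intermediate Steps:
Function('I')(Z) = 20 (Function('I')(Z) = Mul(Rational(1, 6), Mul(Mul(5, 6), 4)) = Mul(Rational(1, 6), Mul(30, 4)) = Mul(Rational(1, 6), 120) = 20)
Function('K')(P) = Add(-20, P) (Function('K')(P) = Add(P, Mul(-1, 20)) = Add(P, -20) = Add(-20, P))
Pow(Add(Function('K')(Function('z')(-1)), 1007), 2) = Pow(Add(Add(-20, Add(2, Mul(-1, -1))), 1007), 2) = Pow(Add(Add(-20, Add(2, 1)), 1007), 2) = Pow(Add(Add(-20, 3), 1007), 2) = Pow(Add(-17, 1007), 2) = Pow(990, 2) = 980100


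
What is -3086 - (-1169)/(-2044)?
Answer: -901279/292 ≈ -3086.6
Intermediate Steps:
-3086 - (-1169)/(-2044) = -3086 - (-1169)*(-1)/2044 = -3086 - 1*167/292 = -3086 - 167/292 = -901279/292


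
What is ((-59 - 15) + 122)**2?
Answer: 2304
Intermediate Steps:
((-59 - 15) + 122)**2 = (-74 + 122)**2 = 48**2 = 2304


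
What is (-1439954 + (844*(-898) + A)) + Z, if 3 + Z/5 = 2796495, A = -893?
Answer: 11783701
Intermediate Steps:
Z = 13982460 (Z = -15 + 5*2796495 = -15 + 13982475 = 13982460)
(-1439954 + (844*(-898) + A)) + Z = (-1439954 + (844*(-898) - 893)) + 13982460 = (-1439954 + (-757912 - 893)) + 13982460 = (-1439954 - 758805) + 13982460 = -2198759 + 13982460 = 11783701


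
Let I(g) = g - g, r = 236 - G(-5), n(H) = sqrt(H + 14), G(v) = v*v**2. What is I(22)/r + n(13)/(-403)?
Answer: -3*sqrt(3)/403 ≈ -0.012894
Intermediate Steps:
G(v) = v**3
n(H) = sqrt(14 + H)
r = 361 (r = 236 - 1*(-5)**3 = 236 - 1*(-125) = 236 + 125 = 361)
I(g) = 0
I(22)/r + n(13)/(-403) = 0/361 + sqrt(14 + 13)/(-403) = 0*(1/361) + sqrt(27)*(-1/403) = 0 + (3*sqrt(3))*(-1/403) = 0 - 3*sqrt(3)/403 = -3*sqrt(3)/403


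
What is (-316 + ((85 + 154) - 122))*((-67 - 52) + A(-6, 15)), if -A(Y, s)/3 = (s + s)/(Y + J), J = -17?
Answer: 526753/23 ≈ 22902.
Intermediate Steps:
A(Y, s) = -6*s/(-17 + Y) (A(Y, s) = -3*(s + s)/(Y - 17) = -3*2*s/(-17 + Y) = -6*s/(-17 + Y))
(-316 + ((85 + 154) - 122))*((-67 - 52) + A(-6, 15)) = (-316 + ((85 + 154) - 122))*((-67 - 52) - 6*15/(-17 - 6)) = (-316 + (239 - 122))*(-119 - 6*15/(-23)) = (-316 + 117)*(-119 - 6*15*(-1/23)) = -199*(-119 + 90/23) = -199*(-2647/23) = 526753/23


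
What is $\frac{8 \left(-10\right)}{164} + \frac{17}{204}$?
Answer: $- \frac{199}{492} \approx -0.40447$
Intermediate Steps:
$\frac{8 \left(-10\right)}{164} + \frac{17}{204} = \left(-80\right) \frac{1}{164} + 17 \cdot \frac{1}{204} = - \frac{20}{41} + \frac{1}{12} = - \frac{199}{492}$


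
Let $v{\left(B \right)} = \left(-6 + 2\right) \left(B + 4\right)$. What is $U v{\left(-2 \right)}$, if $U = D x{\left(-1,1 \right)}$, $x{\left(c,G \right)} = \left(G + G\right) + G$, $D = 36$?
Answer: $-864$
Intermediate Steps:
$x{\left(c,G \right)} = 3 G$ ($x{\left(c,G \right)} = 2 G + G = 3 G$)
$U = 108$ ($U = 36 \cdot 3 \cdot 1 = 36 \cdot 3 = 108$)
$v{\left(B \right)} = -16 - 4 B$ ($v{\left(B \right)} = - 4 \left(4 + B\right) = -16 - 4 B$)
$U v{\left(-2 \right)} = 108 \left(-16 - -8\right) = 108 \left(-16 + 8\right) = 108 \left(-8\right) = -864$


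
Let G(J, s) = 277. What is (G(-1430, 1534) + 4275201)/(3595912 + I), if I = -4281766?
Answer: -2137739/342927 ≈ -6.2338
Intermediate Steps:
(G(-1430, 1534) + 4275201)/(3595912 + I) = (277 + 4275201)/(3595912 - 4281766) = 4275478/(-685854) = 4275478*(-1/685854) = -2137739/342927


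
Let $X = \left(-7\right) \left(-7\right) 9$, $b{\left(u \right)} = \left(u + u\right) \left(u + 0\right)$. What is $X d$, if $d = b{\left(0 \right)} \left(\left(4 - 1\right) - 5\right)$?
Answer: $0$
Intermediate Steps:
$b{\left(u \right)} = 2 u^{2}$ ($b{\left(u \right)} = 2 u u = 2 u^{2}$)
$X = 441$ ($X = 49 \cdot 9 = 441$)
$d = 0$ ($d = 2 \cdot 0^{2} \left(\left(4 - 1\right) - 5\right) = 2 \cdot 0 \left(\left(4 - 1\right) - 5\right) = 0 \left(3 - 5\right) = 0 \left(-2\right) = 0$)
$X d = 441 \cdot 0 = 0$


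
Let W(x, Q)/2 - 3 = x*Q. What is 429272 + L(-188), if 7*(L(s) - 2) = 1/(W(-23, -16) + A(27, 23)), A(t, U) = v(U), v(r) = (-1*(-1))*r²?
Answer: 3819250779/8897 ≈ 4.2927e+5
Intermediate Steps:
v(r) = r² (v(r) = 1*r² = r²)
A(t, U) = U²
W(x, Q) = 6 + 2*Q*x (W(x, Q) = 6 + 2*(x*Q) = 6 + 2*(Q*x) = 6 + 2*Q*x)
L(s) = 17795/8897 (L(s) = 2 + 1/(7*((6 + 2*(-16)*(-23)) + 23²)) = 2 + 1/(7*((6 + 736) + 529)) = 2 + 1/(7*(742 + 529)) = 2 + (⅐)/1271 = 2 + (⅐)*(1/1271) = 2 + 1/8897 = 17795/8897)
429272 + L(-188) = 429272 + 17795/8897 = 3819250779/8897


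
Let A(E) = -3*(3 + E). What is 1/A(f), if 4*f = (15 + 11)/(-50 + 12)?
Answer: -76/645 ≈ -0.11783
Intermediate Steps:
f = -13/76 (f = ((15 + 11)/(-50 + 12))/4 = (26/(-38))/4 = (26*(-1/38))/4 = (1/4)*(-13/19) = -13/76 ≈ -0.17105)
A(E) = -9 - 3*E
1/A(f) = 1/(-9 - 3*(-13/76)) = 1/(-9 + 39/76) = 1/(-645/76) = -76/645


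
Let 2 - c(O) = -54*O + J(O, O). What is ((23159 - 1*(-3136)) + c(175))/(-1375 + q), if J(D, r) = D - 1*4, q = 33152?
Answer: 35576/31777 ≈ 1.1196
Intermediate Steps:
J(D, r) = -4 + D (J(D, r) = D - 4 = -4 + D)
c(O) = 6 + 53*O (c(O) = 2 - (-54*O + (-4 + O)) = 2 - (-4 - 53*O) = 2 + (4 + 53*O) = 6 + 53*O)
((23159 - 1*(-3136)) + c(175))/(-1375 + q) = ((23159 - 1*(-3136)) + (6 + 53*175))/(-1375 + 33152) = ((23159 + 3136) + (6 + 9275))/31777 = (26295 + 9281)*(1/31777) = 35576*(1/31777) = 35576/31777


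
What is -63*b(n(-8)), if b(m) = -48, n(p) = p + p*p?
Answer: 3024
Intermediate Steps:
n(p) = p + p²
-63*b(n(-8)) = -63*(-48) = 3024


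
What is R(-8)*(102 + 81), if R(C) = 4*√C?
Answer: 1464*I*√2 ≈ 2070.4*I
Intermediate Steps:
R(-8)*(102 + 81) = (4*√(-8))*(102 + 81) = (4*(2*I*√2))*183 = (8*I*√2)*183 = 1464*I*√2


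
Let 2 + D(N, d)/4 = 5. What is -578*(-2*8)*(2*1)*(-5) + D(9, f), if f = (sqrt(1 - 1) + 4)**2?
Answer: -92468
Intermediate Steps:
f = 16 (f = (sqrt(0) + 4)**2 = (0 + 4)**2 = 4**2 = 16)
D(N, d) = 12 (D(N, d) = -8 + 4*5 = -8 + 20 = 12)
-578*(-2*8)*(2*1)*(-5) + D(9, f) = -578*(-2*8)*(2*1)*(-5) + 12 = -(-9248)*2*(-5) + 12 = -(-9248)*(-10) + 12 = -578*160 + 12 = -92480 + 12 = -92468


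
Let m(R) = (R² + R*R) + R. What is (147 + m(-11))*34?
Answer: 12852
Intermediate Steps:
m(R) = R + 2*R² (m(R) = (R² + R²) + R = 2*R² + R = R + 2*R²)
(147 + m(-11))*34 = (147 - 11*(1 + 2*(-11)))*34 = (147 - 11*(1 - 22))*34 = (147 - 11*(-21))*34 = (147 + 231)*34 = 378*34 = 12852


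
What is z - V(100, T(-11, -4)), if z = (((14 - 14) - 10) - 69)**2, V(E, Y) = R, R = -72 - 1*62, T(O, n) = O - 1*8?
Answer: 6375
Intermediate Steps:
T(O, n) = -8 + O (T(O, n) = O - 8 = -8 + O)
R = -134 (R = -72 - 62 = -134)
V(E, Y) = -134
z = 6241 (z = ((0 - 10) - 69)**2 = (-10 - 69)**2 = (-79)**2 = 6241)
z - V(100, T(-11, -4)) = 6241 - 1*(-134) = 6241 + 134 = 6375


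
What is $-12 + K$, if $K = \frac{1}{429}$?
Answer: $- \frac{5147}{429} \approx -11.998$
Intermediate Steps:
$K = \frac{1}{429} \approx 0.002331$
$-12 + K = -12 + \frac{1}{429} = - \frac{5147}{429}$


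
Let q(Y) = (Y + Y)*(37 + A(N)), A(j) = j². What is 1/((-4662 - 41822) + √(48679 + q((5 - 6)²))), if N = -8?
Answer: -46484/2160713375 - √48881/2160713375 ≈ -2.1616e-5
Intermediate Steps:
q(Y) = 202*Y (q(Y) = (Y + Y)*(37 + (-8)²) = (2*Y)*(37 + 64) = (2*Y)*101 = 202*Y)
1/((-4662 - 41822) + √(48679 + q((5 - 6)²))) = 1/((-4662 - 41822) + √(48679 + 202*(5 - 6)²)) = 1/(-46484 + √(48679 + 202*(-1)²)) = 1/(-46484 + √(48679 + 202*1)) = 1/(-46484 + √(48679 + 202)) = 1/(-46484 + √48881)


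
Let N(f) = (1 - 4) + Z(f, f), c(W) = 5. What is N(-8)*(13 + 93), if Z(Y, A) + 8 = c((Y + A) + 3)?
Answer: -636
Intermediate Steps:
Z(Y, A) = -3 (Z(Y, A) = -8 + 5 = -3)
N(f) = -6 (N(f) = (1 - 4) - 3 = -3 - 3 = -6)
N(-8)*(13 + 93) = -6*(13 + 93) = -6*106 = -636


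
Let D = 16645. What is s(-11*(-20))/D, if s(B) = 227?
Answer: 227/16645 ≈ 0.013638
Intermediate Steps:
s(-11*(-20))/D = 227/16645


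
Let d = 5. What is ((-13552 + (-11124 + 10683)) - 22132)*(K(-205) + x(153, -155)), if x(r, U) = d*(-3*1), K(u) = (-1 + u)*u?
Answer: -1525016875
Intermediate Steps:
K(u) = u*(-1 + u)
x(r, U) = -15 (x(r, U) = 5*(-3*1) = 5*(-3) = -15)
((-13552 + (-11124 + 10683)) - 22132)*(K(-205) + x(153, -155)) = ((-13552 + (-11124 + 10683)) - 22132)*(-205*(-1 - 205) - 15) = ((-13552 - 441) - 22132)*(-205*(-206) - 15) = (-13993 - 22132)*(42230 - 15) = -36125*42215 = -1525016875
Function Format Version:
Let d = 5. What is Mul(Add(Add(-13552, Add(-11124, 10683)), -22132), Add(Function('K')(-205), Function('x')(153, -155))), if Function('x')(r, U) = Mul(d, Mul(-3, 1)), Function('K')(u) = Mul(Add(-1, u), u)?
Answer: -1525016875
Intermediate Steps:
Function('K')(u) = Mul(u, Add(-1, u))
Function('x')(r, U) = -15 (Function('x')(r, U) = Mul(5, Mul(-3, 1)) = Mul(5, -3) = -15)
Mul(Add(Add(-13552, Add(-11124, 10683)), -22132), Add(Function('K')(-205), Function('x')(153, -155))) = Mul(Add(Add(-13552, Add(-11124, 10683)), -22132), Add(Mul(-205, Add(-1, -205)), -15)) = Mul(Add(Add(-13552, -441), -22132), Add(Mul(-205, -206), -15)) = Mul(Add(-13993, -22132), Add(42230, -15)) = Mul(-36125, 42215) = -1525016875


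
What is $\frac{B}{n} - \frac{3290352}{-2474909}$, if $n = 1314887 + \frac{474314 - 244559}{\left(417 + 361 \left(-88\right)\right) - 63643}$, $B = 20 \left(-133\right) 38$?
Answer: $\frac{387221126869445216}{309131344700146007} \approx 1.2526$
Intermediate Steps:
$B = -101080$ ($B = \left(-2660\right) 38 = -101080$)
$n = \frac{124906145923}{94994}$ ($n = 1314887 + \frac{229755}{\left(417 - 31768\right) - 63643} = 1314887 + \frac{229755}{-31351 - 63643} = 1314887 + \frac{229755}{-94994} = 1314887 + 229755 \left(- \frac{1}{94994}\right) = 1314887 - \frac{229755}{94994} = \frac{124906145923}{94994} \approx 1.3149 \cdot 10^{6}$)
$\frac{B}{n} - \frac{3290352}{-2474909} = - \frac{101080}{\frac{124906145923}{94994}} - \frac{3290352}{-2474909} = \left(-101080\right) \frac{94994}{124906145923} - - \frac{3290352}{2474909} = - \frac{9601993520}{124906145923} + \frac{3290352}{2474909} = \frac{387221126869445216}{309131344700146007}$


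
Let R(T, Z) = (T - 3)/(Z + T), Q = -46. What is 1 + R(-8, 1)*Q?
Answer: -499/7 ≈ -71.286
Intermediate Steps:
R(T, Z) = (-3 + T)/(T + Z)
1 + R(-8, 1)*Q = 1 + ((-3 - 8)/(-8 + 1))*(-46) = 1 + (-11/(-7))*(-46) = 1 - ⅐*(-11)*(-46) = 1 + (11/7)*(-46) = 1 - 506/7 = -499/7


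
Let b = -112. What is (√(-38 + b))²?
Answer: -150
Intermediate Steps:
(√(-38 + b))² = (√(-38 - 112))² = (√(-150))² = (5*I*√6)² = -150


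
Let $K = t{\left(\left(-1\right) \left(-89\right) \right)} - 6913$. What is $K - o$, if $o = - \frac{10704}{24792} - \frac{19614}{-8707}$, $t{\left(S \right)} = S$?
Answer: $- \frac{61393692684}{8994331} \approx -6825.8$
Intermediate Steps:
$o = \frac{16377940}{8994331}$ ($o = \left(-10704\right) \frac{1}{24792} - - \frac{19614}{8707} = - \frac{446}{1033} + \frac{19614}{8707} = \frac{16377940}{8994331} \approx 1.8209$)
$K = -6824$ ($K = \left(-1\right) \left(-89\right) - 6913 = 89 - 6913 = -6824$)
$K - o = -6824 - \frac{16377940}{8994331} = - \frac{61393692684}{8994331}$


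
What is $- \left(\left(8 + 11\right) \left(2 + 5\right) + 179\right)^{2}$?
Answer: $-97344$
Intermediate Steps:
$- \left(\left(8 + 11\right) \left(2 + 5\right) + 179\right)^{2} = - \left(19 \cdot 7 + 179\right)^{2} = - \left(133 + 179\right)^{2} = - 312^{2} = \left(-1\right) 97344 = -97344$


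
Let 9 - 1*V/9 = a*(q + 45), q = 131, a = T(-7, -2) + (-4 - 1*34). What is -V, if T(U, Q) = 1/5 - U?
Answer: -244341/5 ≈ -48868.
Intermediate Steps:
T(U, Q) = ⅕ - U
a = -154/5 (a = (⅕ - 1*(-7)) + (-4 - 1*34) = (⅕ + 7) + (-4 - 34) = 36/5 - 38 = -154/5 ≈ -30.800)
V = 244341/5 (V = 81 - (-1386)*(131 + 45)/5 = 81 - (-1386)*176/5 = 81 - 9*(-27104/5) = 81 + 243936/5 = 244341/5 ≈ 48868.)
-V = -1*244341/5 = -244341/5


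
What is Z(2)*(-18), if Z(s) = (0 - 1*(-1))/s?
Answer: -9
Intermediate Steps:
Z(s) = 1/s (Z(s) = (0 + 1)/s = 1/s)
Z(2)*(-18) = -18/2 = (½)*(-18) = -9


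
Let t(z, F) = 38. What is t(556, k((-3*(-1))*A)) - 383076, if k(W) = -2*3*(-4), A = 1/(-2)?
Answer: -383038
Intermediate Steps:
A = -1/2 ≈ -0.50000
k(W) = 24 (k(W) = -6*(-4) = 24)
t(556, k((-3*(-1))*A)) - 383076 = 38 - 383076 = -383038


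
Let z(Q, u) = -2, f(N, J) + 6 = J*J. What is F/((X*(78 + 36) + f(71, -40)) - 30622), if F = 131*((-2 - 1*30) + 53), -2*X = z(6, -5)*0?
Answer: -917/9676 ≈ -0.094771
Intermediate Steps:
f(N, J) = -6 + J**2 (f(N, J) = -6 + J*J = -6 + J**2)
X = 0 (X = -(-1)*0 = -1/2*0 = 0)
F = 2751 (F = 131*((-2 - 30) + 53) = 131*(-32 + 53) = 131*21 = 2751)
F/((X*(78 + 36) + f(71, -40)) - 30622) = 2751/((0*(78 + 36) + (-6 + (-40)**2)) - 30622) = 2751/((0*114 + (-6 + 1600)) - 30622) = 2751/((0 + 1594) - 30622) = 2751/(1594 - 30622) = 2751/(-29028) = 2751*(-1/29028) = -917/9676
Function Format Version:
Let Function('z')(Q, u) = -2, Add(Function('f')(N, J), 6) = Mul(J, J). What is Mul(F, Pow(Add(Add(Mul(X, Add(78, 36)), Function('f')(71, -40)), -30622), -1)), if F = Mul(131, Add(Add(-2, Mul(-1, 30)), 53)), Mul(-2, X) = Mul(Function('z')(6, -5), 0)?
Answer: Rational(-917, 9676) ≈ -0.094771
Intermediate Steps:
Function('f')(N, J) = Add(-6, Pow(J, 2)) (Function('f')(N, J) = Add(-6, Mul(J, J)) = Add(-6, Pow(J, 2)))
X = 0 (X = Mul(Rational(-1, 2), Mul(-2, 0)) = Mul(Rational(-1, 2), 0) = 0)
F = 2751 (F = Mul(131, Add(Add(-2, -30), 53)) = Mul(131, Add(-32, 53)) = Mul(131, 21) = 2751)
Mul(F, Pow(Add(Add(Mul(X, Add(78, 36)), Function('f')(71, -40)), -30622), -1)) = Mul(2751, Pow(Add(Add(Mul(0, Add(78, 36)), Add(-6, Pow(-40, 2))), -30622), -1)) = Mul(2751, Pow(Add(Add(Mul(0, 114), Add(-6, 1600)), -30622), -1)) = Mul(2751, Pow(Add(Add(0, 1594), -30622), -1)) = Mul(2751, Pow(Add(1594, -30622), -1)) = Mul(2751, Pow(-29028, -1)) = Mul(2751, Rational(-1, 29028)) = Rational(-917, 9676)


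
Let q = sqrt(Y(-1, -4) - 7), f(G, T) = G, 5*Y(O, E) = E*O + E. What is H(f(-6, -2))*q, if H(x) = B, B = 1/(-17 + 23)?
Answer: I*sqrt(7)/6 ≈ 0.44096*I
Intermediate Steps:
Y(O, E) = E/5 + E*O/5 (Y(O, E) = (E*O + E)/5 = (E + E*O)/5 = E/5 + E*O/5)
B = 1/6 ≈ 0.16667
q = I*sqrt(7) (q = sqrt((1/5)*(-4)*(1 - 1) - 7) = sqrt((1/5)*(-4)*0 - 7) = sqrt(0 - 7) = sqrt(-7) = I*sqrt(7) ≈ 2.6458*I)
H(x) = 1/6
H(f(-6, -2))*q = (I*sqrt(7))/6 = I*sqrt(7)/6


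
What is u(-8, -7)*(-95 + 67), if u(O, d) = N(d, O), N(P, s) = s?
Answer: 224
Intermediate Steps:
u(O, d) = O
u(-8, -7)*(-95 + 67) = -8*(-95 + 67) = -8*(-28) = 224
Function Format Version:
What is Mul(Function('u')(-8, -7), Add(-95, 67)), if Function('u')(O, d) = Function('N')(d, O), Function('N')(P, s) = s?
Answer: 224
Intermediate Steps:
Function('u')(O, d) = O
Mul(Function('u')(-8, -7), Add(-95, 67)) = Mul(-8, Add(-95, 67)) = Mul(-8, -28) = 224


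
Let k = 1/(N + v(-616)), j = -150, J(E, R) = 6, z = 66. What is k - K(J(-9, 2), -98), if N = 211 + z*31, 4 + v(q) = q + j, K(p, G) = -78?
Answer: 115987/1487 ≈ 78.001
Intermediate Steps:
v(q) = -154 + q (v(q) = -4 + (q - 150) = -4 + (-150 + q) = -154 + q)
N = 2257 (N = 211 + 66*31 = 211 + 2046 = 2257)
k = 1/1487 (k = 1/(2257 + (-154 - 616)) = 1/(2257 - 770) = 1/1487 ≈ 0.00067249)
k - K(J(-9, 2), -98) = 1/1487 - 1*(-78) = 1/1487 + 78 = 115987/1487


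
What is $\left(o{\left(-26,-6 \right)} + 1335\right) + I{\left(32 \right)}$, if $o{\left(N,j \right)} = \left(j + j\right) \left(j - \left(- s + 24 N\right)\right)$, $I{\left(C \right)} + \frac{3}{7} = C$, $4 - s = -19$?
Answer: $- \frac{44278}{7} \approx -6325.4$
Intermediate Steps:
$s = 23$ ($s = 4 - -19 = 4 + 19 = 23$)
$I{\left(C \right)} = - \frac{3}{7} + C$
$o{\left(N,j \right)} = 2 j \left(23 + j - 24 N\right)$ ($o{\left(N,j \right)} = \left(j + j\right) \left(j - \left(-23 + 24 N\right)\right) = 2 j \left(j - \left(-23 + 24 N\right)\right) = 2 j \left(23 + j - 24 N\right)$)
$\left(o{\left(-26,-6 \right)} + 1335\right) + I{\left(32 \right)} = \left(2 \left(-6\right) \left(23 - 6 - -624\right) + 1335\right) + \left(- \frac{3}{7} + 32\right) = \left(2 \left(-6\right) \left(23 - 6 + 624\right) + 1335\right) + \frac{221}{7} = \left(2 \left(-6\right) 641 + 1335\right) + \frac{221}{7} = \left(-7692 + 1335\right) + \frac{221}{7} = -6357 + \frac{221}{7} = - \frac{44278}{7}$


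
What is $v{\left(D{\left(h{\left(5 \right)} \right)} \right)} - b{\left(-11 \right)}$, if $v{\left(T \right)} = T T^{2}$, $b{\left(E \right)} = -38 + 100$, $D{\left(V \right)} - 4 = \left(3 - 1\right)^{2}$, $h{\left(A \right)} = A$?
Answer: $450$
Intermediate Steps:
$D{\left(V \right)} = 8$ ($D{\left(V \right)} = 4 + \left(3 - 1\right)^{2} = 4 + 2^{2} = 4 + 4 = 8$)
$b{\left(E \right)} = 62$
$v{\left(T \right)} = T^{3}$
$v{\left(D{\left(h{\left(5 \right)} \right)} \right)} - b{\left(-11 \right)} = 8^{3} - 62 = 512 - 62 = 450$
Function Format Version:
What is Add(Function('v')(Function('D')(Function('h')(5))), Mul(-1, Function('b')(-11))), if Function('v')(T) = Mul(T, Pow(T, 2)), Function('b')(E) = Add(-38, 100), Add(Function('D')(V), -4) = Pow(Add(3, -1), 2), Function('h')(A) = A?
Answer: 450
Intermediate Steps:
Function('D')(V) = 8 (Function('D')(V) = Add(4, Pow(Add(3, -1), 2)) = Add(4, Pow(2, 2)) = Add(4, 4) = 8)
Function('b')(E) = 62
Function('v')(T) = Pow(T, 3)
Add(Function('v')(Function('D')(Function('h')(5))), Mul(-1, Function('b')(-11))) = Add(Pow(8, 3), Mul(-1, 62)) = Add(512, -62) = 450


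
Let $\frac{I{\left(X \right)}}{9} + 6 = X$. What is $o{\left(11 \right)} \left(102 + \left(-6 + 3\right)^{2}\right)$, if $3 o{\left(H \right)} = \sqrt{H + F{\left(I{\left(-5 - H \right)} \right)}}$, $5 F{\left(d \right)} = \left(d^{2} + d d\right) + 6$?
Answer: $\frac{37 \sqrt{392345}}{5} \approx 4635.2$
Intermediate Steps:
$I{\left(X \right)} = -54 + 9 X$
$F{\left(d \right)} = \frac{6}{5} + \frac{2 d^{2}}{5}$ ($F{\left(d \right)} = \frac{\left(d^{2} + d d\right) + 6}{5} = \frac{\left(d^{2} + d^{2}\right) + 6}{5} = \frac{2 d^{2} + 6}{5} = \frac{6 + 2 d^{2}}{5} = \frac{6}{5} + \frac{2 d^{2}}{5}$)
$o{\left(H \right)} = \frac{\sqrt{\frac{6}{5} + H + \frac{2 \left(-99 - 9 H\right)^{2}}{5}}}{3}$ ($o{\left(H \right)} = \frac{\sqrt{H + \left(\frac{6}{5} + \frac{2 \left(-54 + 9 \left(-5 - H\right)\right)^{2}}{5}\right)}}{3} = \frac{\sqrt{H + \left(\frac{6}{5} + \frac{2 \left(-54 - \left(45 + 9 H\right)\right)^{2}}{5}\right)}}{3} = \frac{\sqrt{H + \left(\frac{6}{5} + \frac{2 \left(-99 - 9 H\right)^{2}}{5}\right)}}{3} = \frac{\sqrt{\frac{6}{5} + H + \frac{2 \left(-99 - 9 H\right)^{2}}{5}}}{3}$)
$o{\left(11 \right)} \left(102 + \left(-6 + 3\right)^{2}\right) = \frac{\sqrt{98040 + 810 \cdot 11^{2} + 17845 \cdot 11}}{15} \left(102 + \left(-6 + 3\right)^{2}\right) = \frac{\sqrt{98040 + 810 \cdot 121 + 196295}}{15} \left(102 + \left(-3\right)^{2}\right) = \frac{\sqrt{98040 + 98010 + 196295}}{15} \left(102 + 9\right) = \frac{\sqrt{392345}}{15} \cdot 111 = \frac{37 \sqrt{392345}}{5}$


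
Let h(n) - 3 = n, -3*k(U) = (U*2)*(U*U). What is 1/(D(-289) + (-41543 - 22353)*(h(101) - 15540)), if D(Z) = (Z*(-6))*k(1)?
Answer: 1/986297500 ≈ 1.0139e-9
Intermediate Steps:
k(U) = -2*U³/3 (k(U) = -U*2*U*U/3 = -2*U*U²/3 = -2*U³/3)
h(n) = 3 + n
D(Z) = 4*Z (D(Z) = (Z*(-6))*(-⅔*1³) = (-6*Z)*(-⅔*1) = -6*Z*(-⅔) = 4*Z)
1/(D(-289) + (-41543 - 22353)*(h(101) - 15540)) = 1/(4*(-289) + (-41543 - 22353)*((3 + 101) - 15540)) = 1/(-1156 - 63896*(104 - 15540)) = 1/(-1156 - 63896*(-15436)) = 1/(-1156 + 986298656) = 1/986297500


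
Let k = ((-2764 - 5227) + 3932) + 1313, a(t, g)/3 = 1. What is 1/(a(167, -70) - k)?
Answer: 1/2749 ≈ 0.00036377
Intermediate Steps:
a(t, g) = 3 (a(t, g) = 3*1 = 3)
k = -2746 (k = (-7991 + 3932) + 1313 = -4059 + 1313 = -2746)
1/(a(167, -70) - k) = 1/(3 - 1*(-2746)) = 1/(3 + 2746) = 1/2749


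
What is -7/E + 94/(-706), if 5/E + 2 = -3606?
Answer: 8915133/1765 ≈ 5051.1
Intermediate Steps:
E = -5/3608 (E = 5/(-2 - 3606) = 5/(-3608) = 5*(-1/3608) = -5/3608 ≈ -0.0013858)
-7/E + 94/(-706) = -7/(-5/3608) + 94/(-706) = -7*(-3608/5) + 94*(-1/706) = 25256/5 - 47/353 = 8915133/1765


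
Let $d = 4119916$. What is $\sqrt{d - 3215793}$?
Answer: $\sqrt{904123} \approx 950.85$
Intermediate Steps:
$\sqrt{d - 3215793} = \sqrt{4119916 - 3215793} = \sqrt{904123}$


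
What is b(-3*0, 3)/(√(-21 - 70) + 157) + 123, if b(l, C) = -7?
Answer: 3041921/24740 + 7*I*√91/24740 ≈ 122.96 + 0.0026991*I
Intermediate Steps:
b(-3*0, 3)/(√(-21 - 70) + 157) + 123 = -7/(√(-21 - 70) + 157) + 123 = -7/(√(-91) + 157) + 123 = -7/(I*√91 + 157) + 123 = -7/(157 + I*√91) + 123 = 123 - 7/(157 + I*√91)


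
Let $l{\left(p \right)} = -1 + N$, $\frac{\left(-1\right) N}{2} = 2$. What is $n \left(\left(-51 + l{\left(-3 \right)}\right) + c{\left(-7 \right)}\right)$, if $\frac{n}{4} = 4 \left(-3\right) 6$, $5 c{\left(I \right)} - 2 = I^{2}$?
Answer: $\frac{65952}{5} \approx 13190.0$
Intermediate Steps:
$N = -4$ ($N = \left(-2\right) 2 = -4$)
$c{\left(I \right)} = \frac{2}{5} + \frac{I^{2}}{5}$
$l{\left(p \right)} = -5$ ($l{\left(p \right)} = -1 - 4 = -5$)
$n = -288$ ($n = 4 \cdot 4 \left(-3\right) 6 = 4 \left(\left(-12\right) 6\right) = 4 \left(-72\right) = -288$)
$n \left(\left(-51 + l{\left(-3 \right)}\right) + c{\left(-7 \right)}\right) = - 288 \left(\left(-51 - 5\right) + \left(\frac{2}{5} + \frac{\left(-7\right)^{2}}{5}\right)\right) = - 288 \left(-56 + \left(\frac{2}{5} + \frac{1}{5} \cdot 49\right)\right) = - 288 \left(-56 + \left(\frac{2}{5} + \frac{49}{5}\right)\right) = - 288 \left(-56 + \frac{51}{5}\right) = \left(-288\right) \left(- \frac{229}{5}\right) = \frac{65952}{5}$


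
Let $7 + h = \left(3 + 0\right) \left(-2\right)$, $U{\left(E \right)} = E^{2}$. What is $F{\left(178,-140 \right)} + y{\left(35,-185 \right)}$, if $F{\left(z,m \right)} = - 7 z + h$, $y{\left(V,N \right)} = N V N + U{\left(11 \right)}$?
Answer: $1196737$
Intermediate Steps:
$y{\left(V,N \right)} = 121 + V N^{2}$ ($y{\left(V,N \right)} = N V N + 11^{2} = V N^{2} + 121 = 121 + V N^{2}$)
$h = -13$ ($h = -7 + \left(3 + 0\right) \left(-2\right) = -7 + 3 \left(-2\right) = -7 - 6 = -13$)
$F{\left(z,m \right)} = -13 - 7 z$ ($F{\left(z,m \right)} = - 7 z - 13 = -13 - 7 z$)
$F{\left(178,-140 \right)} + y{\left(35,-185 \right)} = \left(-13 - 1246\right) + \left(121 + 35 \left(-185\right)^{2}\right) = \left(-13 - 1246\right) + \left(121 + 35 \cdot 34225\right) = -1259 + \left(121 + 1197875\right) = -1259 + 1197996 = 1196737$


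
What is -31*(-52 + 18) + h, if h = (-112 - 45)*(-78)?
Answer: 13300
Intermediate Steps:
h = 12246 (h = -157*(-78) = 12246)
-31*(-52 + 18) + h = -31*(-52 + 18) + 12246 = -31*(-34) + 12246 = 1054 + 12246 = 13300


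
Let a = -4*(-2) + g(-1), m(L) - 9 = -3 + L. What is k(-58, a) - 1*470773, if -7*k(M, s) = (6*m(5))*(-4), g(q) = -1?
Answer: -3295147/7 ≈ -4.7074e+5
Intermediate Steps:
m(L) = 6 + L (m(L) = 9 + (-3 + L) = 6 + L)
a = 7 (a = -4*(-2) - 1 = 8 - 1 = 7)
k(M, s) = 264/7 (k(M, s) = -6*(6 + 5)*(-4)/7 = -6*11*(-4)/7 = -66*(-4)/7 = -⅐*(-264) = 264/7)
k(-58, a) - 1*470773 = 264/7 - 1*470773 = 264/7 - 470773 = -3295147/7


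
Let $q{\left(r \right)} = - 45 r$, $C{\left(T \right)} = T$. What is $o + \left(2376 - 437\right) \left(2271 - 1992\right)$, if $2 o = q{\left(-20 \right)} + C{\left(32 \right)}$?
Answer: $541447$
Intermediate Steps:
$o = 466$ ($o = \frac{\left(-45\right) \left(-20\right) + 32}{2} = \frac{900 + 32}{2} = \frac{1}{2} \cdot 932 = 466$)
$o + \left(2376 - 437\right) \left(2271 - 1992\right) = 466 + \left(2376 - 437\right) \left(2271 - 1992\right) = 466 + 1939 \cdot 279 = 466 + 540981 = 541447$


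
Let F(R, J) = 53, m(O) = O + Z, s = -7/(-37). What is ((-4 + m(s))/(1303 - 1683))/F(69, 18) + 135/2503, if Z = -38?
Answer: 104471441/1865185540 ≈ 0.056011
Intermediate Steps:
s = 7/37 (s = -7*(-1/37) = 7/37 ≈ 0.18919)
m(O) = -38 + O (m(O) = O - 38 = -38 + O)
((-4 + m(s))/(1303 - 1683))/F(69, 18) + 135/2503 = ((-4 + (-38 + 7/37))/(1303 - 1683))/53 + 135/2503 = ((-4 - 1399/37)/(-380))*(1/53) + 135*(1/2503) = -1547/37*(-1/380)*(1/53) + 135/2503 = (1547/14060)*(1/53) + 135/2503 = 1547/745180 + 135/2503 = 104471441/1865185540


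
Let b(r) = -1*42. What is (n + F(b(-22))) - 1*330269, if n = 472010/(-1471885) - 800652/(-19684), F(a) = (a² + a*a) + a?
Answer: -473328942587702/1448629217 ≈ -3.2674e+5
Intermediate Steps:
b(r) = -42
F(a) = a + 2*a² (F(a) = (a² + a²) + a = 2*a² + a = a + 2*a²)
n = 58458831209/1448629217 (n = 472010*(-1/1471885) - 800652*(-1/19684) = -94402/294377 + 200163/4921 = 58458831209/1448629217 ≈ 40.355)
(n + F(b(-22))) - 1*330269 = (58458831209/1448629217 - 42*(1 + 2*(-42))) - 1*330269 = (58458831209/1448629217 - 42*(1 - 84)) - 330269 = (58458831209/1448629217 - 42*(-83)) - 330269 = (58458831209/1448629217 + 3486) - 330269 = 5108380281671/1448629217 - 330269 = -473328942587702/1448629217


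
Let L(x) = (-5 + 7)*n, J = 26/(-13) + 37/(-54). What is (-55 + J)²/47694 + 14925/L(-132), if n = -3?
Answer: -345941110475/139075704 ≈ -2487.4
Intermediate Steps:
J = -145/54 (J = 26*(-1/13) + 37*(-1/54) = -2 - 37/54 = -145/54 ≈ -2.6852)
L(x) = -6 (L(x) = (-5 + 7)*(-3) = 2*(-3) = -6)
(-55 + J)²/47694 + 14925/L(-132) = (-55 - 145/54)²/47694 + 14925/(-6) = (-3115/54)²*(1/47694) + 14925*(-⅙) = (9703225/2916)*(1/47694) - 4975/2 = 9703225/139075704 - 4975/2 = -345941110475/139075704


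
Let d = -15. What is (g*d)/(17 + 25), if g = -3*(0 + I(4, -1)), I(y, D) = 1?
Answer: 15/14 ≈ 1.0714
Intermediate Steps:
g = -3 (g = -3*(0 + 1) = -3*1 = -3)
(g*d)/(17 + 25) = (-3*(-15))/(17 + 25) = 45/42 = 45*(1/42) = 15/14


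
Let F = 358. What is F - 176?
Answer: 182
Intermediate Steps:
F - 176 = 358 - 176 = 182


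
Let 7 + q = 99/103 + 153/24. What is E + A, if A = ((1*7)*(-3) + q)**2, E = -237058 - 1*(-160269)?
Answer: -51847969335/678976 ≈ -76362.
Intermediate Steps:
q = 277/824 (q = -7 + (99/103 + 153/24) = -7 + (99*(1/103) + 153*(1/24)) = -7 + (99/103 + 51/8) = -7 + 6045/824 = 277/824 ≈ 0.33616)
E = -76789 (E = -237058 + 160269 = -76789)
A = 289918729/678976 (A = ((1*7)*(-3) + 277/824)**2 = (7*(-3) + 277/824)**2 = (-21 + 277/824)**2 = (-17027/824)**2 = 289918729/678976 ≈ 426.99)
E + A = -76789 + 289918729/678976 = -51847969335/678976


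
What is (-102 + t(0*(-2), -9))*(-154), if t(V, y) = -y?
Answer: 14322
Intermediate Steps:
(-102 + t(0*(-2), -9))*(-154) = (-102 - 1*(-9))*(-154) = (-102 + 9)*(-154) = -93*(-154) = 14322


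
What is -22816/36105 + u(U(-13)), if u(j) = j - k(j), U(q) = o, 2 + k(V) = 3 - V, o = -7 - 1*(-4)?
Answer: -275551/36105 ≈ -7.6319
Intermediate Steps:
o = -3 (o = -7 + 4 = -3)
k(V) = 1 - V (k(V) = -2 + (3 - V) = 1 - V)
U(q) = -3
u(j) = -1 + 2*j (u(j) = j - (1 - j) = j + (-1 + j) = -1 + 2*j)
-22816/36105 + u(U(-13)) = -22816/36105 + (-1 + 2*(-3)) = -22816*1/36105 + (-1 - 6) = -22816/36105 - 7 = -275551/36105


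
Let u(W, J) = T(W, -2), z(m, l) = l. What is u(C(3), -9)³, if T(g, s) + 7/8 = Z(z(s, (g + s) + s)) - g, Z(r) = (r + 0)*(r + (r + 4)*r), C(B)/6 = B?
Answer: 26042253021721/512 ≈ 5.0864e+10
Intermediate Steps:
C(B) = 6*B
Z(r) = r*(r + r*(4 + r)) (Z(r) = r*(r + (4 + r)*r) = r*(r + r*(4 + r)))
T(g, s) = -7/8 - g + (g + 2*s)²*(5 + g + 2*s) (T(g, s) = -7/8 + (((g + s) + s)²*(5 + ((g + s) + s)) - g) = -7/8 + ((g + 2*s)²*(5 + (g + 2*s)) - g) = -7/8 + ((g + 2*s)²*(5 + g + 2*s) - g) = -7/8 + (-g + (g + 2*s)²*(5 + g + 2*s)) = -7/8 - g + (g + 2*s)²*(5 + g + 2*s))
u(W, J) = -7/8 - W + (-4 + W)²*(1 + W) (u(W, J) = -7/8 - W + (W + 2*(-2))²*(5 + W + 2*(-2)) = -7/8 - W + (W - 4)²*(5 + W - 4) = -7/8 - W + (-4 + W)²*(1 + W))
u(C(3), -9)³ = (-7/8 - 6*3 + (-4 + 6*3)²*(1 + 6*3))³ = (-7/8 - 1*18 + (-4 + 18)²*(1 + 18))³ = (-7/8 - 18 + 14²*19)³ = (-7/8 - 18 + 196*19)³ = (-7/8 - 18 + 3724)³ = (29641/8)³ = 26042253021721/512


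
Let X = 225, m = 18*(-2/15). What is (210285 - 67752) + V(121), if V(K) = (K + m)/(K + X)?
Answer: 246582683/1730 ≈ 1.4253e+5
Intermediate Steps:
m = -12/5 (m = 18*(-2*1/15) = 18*(-2/15) = -12/5 ≈ -2.4000)
V(K) = (-12/5 + K)/(225 + K) (V(K) = (K - 12/5)/(K + 225) = (-12/5 + K)/(225 + K))
(210285 - 67752) + V(121) = (210285 - 67752) + (-12/5 + 121)/(225 + 121) = 142533 + (593/5)/346 = 142533 + (1/346)*(593/5) = 142533 + 593/1730 = 246582683/1730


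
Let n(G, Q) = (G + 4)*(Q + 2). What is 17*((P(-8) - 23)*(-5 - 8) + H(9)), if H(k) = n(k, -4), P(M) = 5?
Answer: 3536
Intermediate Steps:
n(G, Q) = (2 + Q)*(4 + G) (n(G, Q) = (4 + G)*(2 + Q) = (2 + Q)*(4 + G))
H(k) = -8 - 2*k (H(k) = 8 + 2*k + 4*(-4) + k*(-4) = 8 + 2*k - 16 - 4*k = -8 - 2*k)
17*((P(-8) - 23)*(-5 - 8) + H(9)) = 17*((5 - 23)*(-5 - 8) + (-8 - 2*9)) = 17*(-18*(-13) + (-8 - 18)) = 17*(234 - 26) = 17*208 = 3536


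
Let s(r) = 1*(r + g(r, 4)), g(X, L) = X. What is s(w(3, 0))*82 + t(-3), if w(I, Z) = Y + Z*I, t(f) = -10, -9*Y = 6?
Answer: -358/3 ≈ -119.33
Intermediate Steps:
Y = -⅔ (Y = -⅑*6 = -⅔ ≈ -0.66667)
w(I, Z) = -⅔ + I*Z (w(I, Z) = -⅔ + Z*I = -⅔ + I*Z)
s(r) = 2*r (s(r) = 1*(r + r) = 1*(2*r) = 2*r)
s(w(3, 0))*82 + t(-3) = (2*(-⅔ + 3*0))*82 - 10 = (2*(-⅔ + 0))*82 - 10 = (2*(-⅔))*82 - 10 = -4/3*82 - 10 = -328/3 - 10 = -358/3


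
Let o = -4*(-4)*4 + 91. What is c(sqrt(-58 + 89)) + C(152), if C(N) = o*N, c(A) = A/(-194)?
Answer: 23560 - sqrt(31)/194 ≈ 23560.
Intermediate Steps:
c(A) = -A/194 (c(A) = A*(-1/194) = -A/194)
o = 155 (o = 16*4 + 91 = 64 + 91 = 155)
C(N) = 155*N
c(sqrt(-58 + 89)) + C(152) = -sqrt(-58 + 89)/194 + 155*152 = -sqrt(31)/194 + 23560 = 23560 - sqrt(31)/194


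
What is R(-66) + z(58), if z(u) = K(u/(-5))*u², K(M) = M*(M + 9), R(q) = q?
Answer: 2534806/25 ≈ 1.0139e+5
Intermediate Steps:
K(M) = M*(9 + M)
z(u) = -u³*(9 - u/5)/5 (z(u) = ((u/(-5))*(9 + u/(-5)))*u² = ((u*(-⅕))*(9 + u*(-⅕)))*u² = ((-u/5)*(9 - u/5))*u² = (-u*(9 - u/5)/5)*u² = -u³*(9 - u/5)/5)
R(-66) + z(58) = -66 + (1/25)*58³*(-45 + 58) = -66 + (1/25)*195112*13 = -66 + 2536456/25 = 2534806/25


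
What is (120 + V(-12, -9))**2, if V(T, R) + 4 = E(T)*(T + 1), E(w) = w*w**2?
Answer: 365727376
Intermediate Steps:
E(w) = w**3
V(T, R) = -4 + T**3*(1 + T) (V(T, R) = -4 + T**3*(T + 1) = -4 + T**3*(1 + T))
(120 + V(-12, -9))**2 = (120 + (-4 + (-12)**3 + (-12)**4))**2 = (120 + (-4 - 1728 + 20736))**2 = (120 + 19004)**2 = 19124**2 = 365727376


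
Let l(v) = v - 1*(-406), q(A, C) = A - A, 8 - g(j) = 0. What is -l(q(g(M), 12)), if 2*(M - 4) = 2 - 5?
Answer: -406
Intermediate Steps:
M = 5/2 (M = 4 + (2 - 5)/2 = 4 + (½)*(-3) = 4 - 3/2 = 5/2 ≈ 2.5000)
g(j) = 8 (g(j) = 8 - 1*0 = 8 + 0 = 8)
q(A, C) = 0
l(v) = 406 + v (l(v) = v + 406 = 406 + v)
-l(q(g(M), 12)) = -(406 + 0) = -1*406 = -406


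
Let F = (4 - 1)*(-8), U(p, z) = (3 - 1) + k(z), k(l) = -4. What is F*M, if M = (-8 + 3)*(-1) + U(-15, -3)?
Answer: -72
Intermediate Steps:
U(p, z) = -2 (U(p, z) = (3 - 1) - 4 = 2 - 4 = -2)
F = -24 (F = 3*(-8) = -24)
M = 3 (M = (-8 + 3)*(-1) - 2 = -5*(-1) - 2 = 5 - 2 = 3)
F*M = -24*3 = -72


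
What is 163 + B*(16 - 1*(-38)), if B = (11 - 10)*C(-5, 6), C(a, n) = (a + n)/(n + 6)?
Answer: 335/2 ≈ 167.50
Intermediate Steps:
C(a, n) = (a + n)/(6 + n)
B = 1/12 (B = (11 - 10)*((-5 + 6)/(6 + 6)) = 1*(1/12) = 1/12 ≈ 0.083333)
163 + B*(16 - 1*(-38)) = 163 + (16 - 1*(-38))/12 = 163 + (16 + 38)/12 = 163 + (1/12)*54 = 163 + 9/2 = 335/2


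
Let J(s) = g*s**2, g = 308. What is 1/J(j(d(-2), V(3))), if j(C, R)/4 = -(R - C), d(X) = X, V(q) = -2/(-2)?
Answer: 1/44352 ≈ 2.2547e-5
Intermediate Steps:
V(q) = 1 (V(q) = -2*(-1/2) = 1)
j(C, R) = -4*R + 4*C (j(C, R) = 4*(-(R - C)) = 4*(C - R) = -4*R + 4*C)
J(s) = 308*s**2
1/J(j(d(-2), V(3))) = 1/(308*(-4*1 + 4*(-2))**2) = 1/(308*(-4 - 8)**2) = 1/(308*(-12)**2) = 1/(308*144) = 1/44352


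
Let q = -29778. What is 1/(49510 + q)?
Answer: 1/19732 ≈ 5.0679e-5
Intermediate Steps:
1/(49510 + q) = 1/(49510 - 29778) = 1/19732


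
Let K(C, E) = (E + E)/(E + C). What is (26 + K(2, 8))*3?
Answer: 414/5 ≈ 82.800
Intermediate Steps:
K(C, E) = 2*E/(C + E) (K(C, E) = (2*E)/(C + E) = 2*E/(C + E))
(26 + K(2, 8))*3 = (26 + 2*8/(2 + 8))*3 = (26 + 2*8/10)*3 = (26 + 2*8*(⅒))*3 = (26 + 8/5)*3 = (138/5)*3 = 414/5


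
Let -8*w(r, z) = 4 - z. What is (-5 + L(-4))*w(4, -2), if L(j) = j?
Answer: 27/4 ≈ 6.7500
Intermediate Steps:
w(r, z) = -½ + z/8 (w(r, z) = -(4 - z)/8 = -½ + z/8)
(-5 + L(-4))*w(4, -2) = (-5 - 4)*(-½ + (⅛)*(-2)) = -9*(-½ - ¼) = -9*(-¾) = 27/4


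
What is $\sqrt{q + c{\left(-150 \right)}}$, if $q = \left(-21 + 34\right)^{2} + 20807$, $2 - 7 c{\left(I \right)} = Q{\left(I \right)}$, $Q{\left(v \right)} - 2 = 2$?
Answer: $\frac{\sqrt{1027810}}{7} \approx 144.83$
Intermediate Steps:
$Q{\left(v \right)} = 4$ ($Q{\left(v \right)} = 2 + 2 = 4$)
$c{\left(I \right)} = - \frac{2}{7}$ ($c{\left(I \right)} = \frac{2}{7} - \frac{4}{7} = - \frac{2}{7}$)
$q = 20976$ ($q = 13^{2} + 20807 = 169 + 20807 = 20976$)
$\sqrt{q + c{\left(-150 \right)}} = \sqrt{20976 - \frac{2}{7}} = \sqrt{\frac{146830}{7}} = \frac{\sqrt{1027810}}{7}$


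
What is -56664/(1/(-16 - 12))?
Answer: 1586592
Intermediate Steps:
-56664/(1/(-16 - 12)) = -56664/(1/(-28)) = -56664/(-1/28) = -56664*(-28) = -2361*(-672) = 1586592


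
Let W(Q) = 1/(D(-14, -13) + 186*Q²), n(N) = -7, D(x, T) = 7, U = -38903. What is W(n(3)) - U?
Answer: 354834264/9121 ≈ 38903.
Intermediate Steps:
W(Q) = 1/(7 + 186*Q²)
W(n(3)) - U = 1/(7 + 186*(-7)²) - 1*(-38903) = 1/(7 + 186*49) + 38903 = 1/(7 + 9114) + 38903 = 1/9121 + 38903 = 354834264/9121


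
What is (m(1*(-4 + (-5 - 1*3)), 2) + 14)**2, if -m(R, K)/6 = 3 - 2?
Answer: 64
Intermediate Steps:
m(R, K) = -6 (m(R, K) = -6*(3 - 2) = -6*1 = -6)
(m(1*(-4 + (-5 - 1*3)), 2) + 14)**2 = (-6 + 14)**2 = 8**2 = 64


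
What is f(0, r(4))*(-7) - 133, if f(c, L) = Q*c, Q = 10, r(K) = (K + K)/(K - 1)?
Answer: -133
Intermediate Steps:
r(K) = 2*K/(-1 + K) (r(K) = (2*K)/(-1 + K) = 2*K/(-1 + K))
f(c, L) = 10*c
f(0, r(4))*(-7) - 133 = (10*0)*(-7) - 133 = 0*(-7) - 133 = 0 - 133 = -133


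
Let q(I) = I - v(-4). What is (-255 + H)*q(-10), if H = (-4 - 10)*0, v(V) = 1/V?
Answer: 9945/4 ≈ 2486.3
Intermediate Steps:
q(I) = 1/4 + I (q(I) = I - 1/(-4) = I - 1*(-1/4) = I + 1/4 = 1/4 + I)
H = 0 (H = -14*0 = 0)
(-255 + H)*q(-10) = (-255 + 0)*(1/4 - 10) = -255*(-39/4) = 9945/4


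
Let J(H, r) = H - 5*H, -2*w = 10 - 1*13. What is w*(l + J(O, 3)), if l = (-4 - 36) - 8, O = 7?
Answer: -114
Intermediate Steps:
w = 3/2 (w = -(10 - 1*13)/2 = -(10 - 13)/2 = -½*(-3) = 3/2 ≈ 1.5000)
J(H, r) = -4*H
l = -48 (l = -40 - 8 = -48)
w*(l + J(O, 3)) = 3*(-48 - 4*7)/2 = 3*(-48 - 28)/2 = (3/2)*(-76) = -114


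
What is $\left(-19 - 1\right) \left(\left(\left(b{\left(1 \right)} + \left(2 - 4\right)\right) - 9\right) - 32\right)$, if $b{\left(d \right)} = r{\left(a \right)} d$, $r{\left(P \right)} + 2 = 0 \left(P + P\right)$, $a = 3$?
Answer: $900$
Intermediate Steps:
$r{\left(P \right)} = -2$ ($r{\left(P \right)} = -2 + 0 \left(P + P\right) = -2 + 0 \cdot 2 P = -2 + 0 = -2$)
$b{\left(d \right)} = - 2 d$
$\left(-19 - 1\right) \left(\left(\left(b{\left(1 \right)} + \left(2 - 4\right)\right) - 9\right) - 32\right) = \left(-19 - 1\right) \left(\left(\left(\left(-2\right) 1 + \left(2 - 4\right)\right) - 9\right) - 32\right) = - 20 \left(\left(\left(-2 - 2\right) - 9\right) - 32\right) = - 20 \left(\left(-4 - 9\right) - 32\right) = - 20 \left(-13 - 32\right) = \left(-20\right) \left(-45\right) = 900$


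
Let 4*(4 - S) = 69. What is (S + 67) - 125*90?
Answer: -44785/4 ≈ -11196.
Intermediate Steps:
S = -53/4 (S = 4 - ¼*69 = 4 - 69/4 = -53/4 ≈ -13.250)
(S + 67) - 125*90 = (-53/4 + 67) - 125*90 = 215/4 - 11250 = -44785/4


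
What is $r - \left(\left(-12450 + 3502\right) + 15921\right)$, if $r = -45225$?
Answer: $-52198$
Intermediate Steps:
$r - \left(\left(-12450 + 3502\right) + 15921\right) = -45225 - \left(\left(-12450 + 3502\right) + 15921\right) = -45225 - \left(-8948 + 15921\right) = -45225 - 6973 = -52198$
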